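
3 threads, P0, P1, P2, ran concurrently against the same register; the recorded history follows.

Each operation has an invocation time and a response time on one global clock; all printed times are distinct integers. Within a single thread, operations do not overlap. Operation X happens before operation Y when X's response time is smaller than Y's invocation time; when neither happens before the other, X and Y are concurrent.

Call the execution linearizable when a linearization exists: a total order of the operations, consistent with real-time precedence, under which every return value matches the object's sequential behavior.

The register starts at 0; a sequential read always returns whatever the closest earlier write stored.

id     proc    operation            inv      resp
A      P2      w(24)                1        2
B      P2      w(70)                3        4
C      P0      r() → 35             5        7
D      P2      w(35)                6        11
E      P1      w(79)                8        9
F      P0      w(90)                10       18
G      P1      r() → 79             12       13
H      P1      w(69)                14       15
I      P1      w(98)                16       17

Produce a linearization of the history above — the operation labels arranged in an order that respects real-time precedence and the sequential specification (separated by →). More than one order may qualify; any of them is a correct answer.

step 1: A w(24) — value 24
step 2: B w(70) — value 70
step 3: D w(35) — value 35
step 4: C r() → 35 — value 35
step 5: E w(79) — value 79
step 6: G r() → 79 — value 79
step 7: F w(90) — value 90
step 8: H w(69) — value 69
step 9: I w(98) — value 98

A → B → D → C → E → G → F → H → I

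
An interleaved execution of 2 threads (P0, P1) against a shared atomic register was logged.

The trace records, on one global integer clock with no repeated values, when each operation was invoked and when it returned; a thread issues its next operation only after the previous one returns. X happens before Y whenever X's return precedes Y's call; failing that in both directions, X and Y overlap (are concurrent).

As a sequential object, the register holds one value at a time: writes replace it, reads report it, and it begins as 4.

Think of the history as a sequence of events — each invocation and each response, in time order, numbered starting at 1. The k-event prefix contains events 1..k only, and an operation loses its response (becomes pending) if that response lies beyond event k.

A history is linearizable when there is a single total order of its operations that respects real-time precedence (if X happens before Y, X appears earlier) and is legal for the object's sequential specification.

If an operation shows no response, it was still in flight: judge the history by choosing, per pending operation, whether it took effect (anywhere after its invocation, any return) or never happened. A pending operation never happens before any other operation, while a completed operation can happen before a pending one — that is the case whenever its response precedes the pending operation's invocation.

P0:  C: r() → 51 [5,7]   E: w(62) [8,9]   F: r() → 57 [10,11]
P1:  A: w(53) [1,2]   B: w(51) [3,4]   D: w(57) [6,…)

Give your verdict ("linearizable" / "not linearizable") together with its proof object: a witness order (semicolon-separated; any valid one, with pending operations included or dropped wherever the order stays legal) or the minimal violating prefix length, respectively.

linearizable — witness: A; B; C; E; D; F

1. A w(53), leaving value 53
2. B w(51), leaving value 51
3. C r() → 51, leaving value 51
4. E w(62), leaving value 62
5. D w(57) (pending, included), leaving value 57
6. F r() → 57, leaving value 57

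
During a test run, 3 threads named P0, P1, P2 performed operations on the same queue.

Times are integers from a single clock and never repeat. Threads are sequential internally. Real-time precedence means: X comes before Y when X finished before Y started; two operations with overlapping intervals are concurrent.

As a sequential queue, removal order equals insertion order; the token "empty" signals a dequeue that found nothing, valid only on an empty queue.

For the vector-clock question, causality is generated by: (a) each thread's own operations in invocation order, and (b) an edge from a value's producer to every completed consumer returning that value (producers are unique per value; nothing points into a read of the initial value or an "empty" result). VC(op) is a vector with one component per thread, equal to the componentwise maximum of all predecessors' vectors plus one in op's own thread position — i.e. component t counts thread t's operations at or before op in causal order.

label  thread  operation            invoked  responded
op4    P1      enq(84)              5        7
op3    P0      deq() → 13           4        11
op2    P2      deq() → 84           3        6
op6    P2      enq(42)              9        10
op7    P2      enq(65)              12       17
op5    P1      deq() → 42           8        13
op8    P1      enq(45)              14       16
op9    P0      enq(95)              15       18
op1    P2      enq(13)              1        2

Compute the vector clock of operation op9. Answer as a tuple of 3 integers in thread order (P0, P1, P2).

(2, 0, 1)

root op op1, invoked 1: fresh clock plus P2's own tick → (0, 0, 1)
root op op4, invoked 5: fresh clock plus P1's own tick → (0, 1, 0)
merge at op3 (invoked 4): VC(op1)=(0, 0, 1), own-thread bump on P0 → (1, 0, 1)
merge at op2 (invoked 3): VC(op1)=(0, 0, 1), VC(op4)=(0, 1, 0), own-thread bump on P2 → (0, 1, 2)
merge at op9 (invoked 15): VC(op3)=(1, 0, 1), own-thread bump on P0 → (2, 0, 1)
merge at op6 (invoked 9): VC(op2)=(0, 1, 2), own-thread bump on P2 → (0, 1, 3)
merge at op7 (invoked 12): VC(op6)=(0, 1, 3), own-thread bump on P2 → (0, 1, 4)
merge at op5 (invoked 8): VC(op4)=(0, 1, 0), VC(op6)=(0, 1, 3), own-thread bump on P1 → (0, 2, 3)
merge at op8 (invoked 14): VC(op5)=(0, 2, 3), own-thread bump on P1 → (0, 3, 3)
target: VC(op9) = (2, 0, 1)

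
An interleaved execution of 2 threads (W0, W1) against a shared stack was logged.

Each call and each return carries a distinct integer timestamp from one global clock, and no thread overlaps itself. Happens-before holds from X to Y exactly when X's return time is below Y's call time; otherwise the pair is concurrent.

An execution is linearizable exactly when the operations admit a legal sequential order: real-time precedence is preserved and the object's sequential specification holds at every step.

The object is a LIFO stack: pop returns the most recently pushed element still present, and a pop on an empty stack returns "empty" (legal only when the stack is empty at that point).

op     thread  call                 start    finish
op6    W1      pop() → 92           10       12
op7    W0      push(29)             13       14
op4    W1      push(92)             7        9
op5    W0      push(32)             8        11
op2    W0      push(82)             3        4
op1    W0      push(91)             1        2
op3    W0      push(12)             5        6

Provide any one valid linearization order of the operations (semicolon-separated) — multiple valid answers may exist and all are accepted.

op1; op2; op3; op4; op6; op5; op7

after step 1 (op1 push(91)): stack <91>
after step 2 (op2 push(82)): stack <91,82>
after step 3 (op3 push(12)): stack <91,82,12>
after step 4 (op4 push(92)): stack <91,82,12,92>
after step 5 (op6 pop() → 92): stack <91,82,12>
after step 6 (op5 push(32)): stack <91,82,12,32>
after step 7 (op7 push(29)): stack <91,82,12,32,29>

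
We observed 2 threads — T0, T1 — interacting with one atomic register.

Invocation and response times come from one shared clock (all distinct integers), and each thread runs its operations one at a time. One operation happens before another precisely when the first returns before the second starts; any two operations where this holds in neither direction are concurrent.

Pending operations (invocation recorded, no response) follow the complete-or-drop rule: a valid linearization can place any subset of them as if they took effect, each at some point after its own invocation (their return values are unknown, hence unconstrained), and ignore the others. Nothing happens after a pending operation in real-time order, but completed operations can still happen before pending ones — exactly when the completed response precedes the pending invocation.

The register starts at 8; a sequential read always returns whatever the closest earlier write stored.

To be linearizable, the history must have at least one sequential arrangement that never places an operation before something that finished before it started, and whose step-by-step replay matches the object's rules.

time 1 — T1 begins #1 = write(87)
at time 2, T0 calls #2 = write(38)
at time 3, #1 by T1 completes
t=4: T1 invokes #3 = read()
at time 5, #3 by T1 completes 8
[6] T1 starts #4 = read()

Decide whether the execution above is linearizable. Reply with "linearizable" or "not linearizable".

cut after 4 events: linearizable; cut after 5 events (#3 responds, time 5): not linearizable
a single order respects real time; the 2 completed atomic register operations fail replay along it
including or dropping the 1 pending operation (#2) in any combination fails
sample order #1, #3 (pending dropped) stalls at step 2 — #3 read() → 8 has no legal effect

not linearizable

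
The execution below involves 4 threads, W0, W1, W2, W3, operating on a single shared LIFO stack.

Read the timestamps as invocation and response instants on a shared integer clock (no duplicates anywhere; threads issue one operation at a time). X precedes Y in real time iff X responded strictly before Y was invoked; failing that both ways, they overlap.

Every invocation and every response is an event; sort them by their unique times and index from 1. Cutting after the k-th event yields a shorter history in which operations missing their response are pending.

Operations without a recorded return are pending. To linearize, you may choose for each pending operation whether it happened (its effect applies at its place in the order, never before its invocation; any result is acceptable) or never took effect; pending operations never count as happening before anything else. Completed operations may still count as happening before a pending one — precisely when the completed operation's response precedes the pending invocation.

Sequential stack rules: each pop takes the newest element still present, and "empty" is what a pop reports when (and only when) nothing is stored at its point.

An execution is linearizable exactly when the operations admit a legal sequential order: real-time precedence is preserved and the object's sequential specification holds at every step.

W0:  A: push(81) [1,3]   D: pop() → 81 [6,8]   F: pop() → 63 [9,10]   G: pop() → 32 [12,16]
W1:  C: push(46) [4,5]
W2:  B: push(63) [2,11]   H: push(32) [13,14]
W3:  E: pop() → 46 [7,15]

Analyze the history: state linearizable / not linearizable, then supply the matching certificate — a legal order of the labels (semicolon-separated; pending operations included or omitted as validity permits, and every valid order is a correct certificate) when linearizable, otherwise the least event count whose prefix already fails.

linearizable — witness: A; C; E; D; B; F; H; G

step 1: A push(81) — stack <81>
step 2: C push(46) — stack <81,46>
step 3: E pop() → 46 — stack <81>
step 4: D pop() → 81 — stack <>
step 5: B push(63) — stack <63>
step 6: F pop() → 63 — stack <>
step 7: H push(32) — stack <32>
step 8: G pop() → 32 — stack <>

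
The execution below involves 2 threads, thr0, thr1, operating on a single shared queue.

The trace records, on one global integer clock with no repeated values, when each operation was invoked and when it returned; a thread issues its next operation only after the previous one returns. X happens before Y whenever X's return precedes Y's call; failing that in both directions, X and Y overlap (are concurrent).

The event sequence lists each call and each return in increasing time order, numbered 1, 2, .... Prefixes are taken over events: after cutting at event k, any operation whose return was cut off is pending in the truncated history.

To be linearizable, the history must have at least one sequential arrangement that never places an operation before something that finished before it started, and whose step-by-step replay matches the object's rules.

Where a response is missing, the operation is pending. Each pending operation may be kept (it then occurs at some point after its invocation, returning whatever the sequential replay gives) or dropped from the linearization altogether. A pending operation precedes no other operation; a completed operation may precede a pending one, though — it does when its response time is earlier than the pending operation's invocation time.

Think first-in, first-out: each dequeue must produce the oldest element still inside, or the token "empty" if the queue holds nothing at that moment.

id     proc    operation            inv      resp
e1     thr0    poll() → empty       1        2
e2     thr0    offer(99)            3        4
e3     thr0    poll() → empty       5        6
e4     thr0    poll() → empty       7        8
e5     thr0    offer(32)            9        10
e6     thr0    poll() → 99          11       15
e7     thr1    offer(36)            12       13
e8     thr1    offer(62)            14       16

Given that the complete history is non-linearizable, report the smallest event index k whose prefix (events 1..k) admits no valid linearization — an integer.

6

one valid order for events 1..5 is e1, e2:
1. e1 poll() → empty, leaving queue <>
2. e2 offer(99), leaving queue <99>
adding event 6 (e3 responds at 6) leaves no legal real-time order
e.g. e1, e2, e3: illegal at step 3, since e3 poll() → empty cannot apply there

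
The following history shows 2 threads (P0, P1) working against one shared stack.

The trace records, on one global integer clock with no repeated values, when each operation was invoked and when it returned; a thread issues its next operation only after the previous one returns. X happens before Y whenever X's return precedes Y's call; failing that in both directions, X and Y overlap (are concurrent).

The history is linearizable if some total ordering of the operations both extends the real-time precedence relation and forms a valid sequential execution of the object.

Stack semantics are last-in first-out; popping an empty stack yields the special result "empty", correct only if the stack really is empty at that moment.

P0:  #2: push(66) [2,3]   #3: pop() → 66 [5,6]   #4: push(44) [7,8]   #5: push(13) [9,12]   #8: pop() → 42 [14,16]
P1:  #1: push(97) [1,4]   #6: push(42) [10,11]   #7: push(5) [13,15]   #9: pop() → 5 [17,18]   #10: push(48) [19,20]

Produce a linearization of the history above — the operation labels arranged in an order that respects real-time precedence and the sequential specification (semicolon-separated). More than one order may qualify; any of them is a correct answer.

#1; #2; #3; #4; #5; #6; #8; #7; #9; #10

after step 1 (#1 push(97)): stack <97>
after step 2 (#2 push(66)): stack <97,66>
after step 3 (#3 pop() → 66): stack <97>
after step 4 (#4 push(44)): stack <97,44>
after step 5 (#5 push(13)): stack <97,44,13>
after step 6 (#6 push(42)): stack <97,44,13,42>
after step 7 (#8 pop() → 42): stack <97,44,13>
after step 8 (#7 push(5)): stack <97,44,13,5>
after step 9 (#9 pop() → 5): stack <97,44,13>
after step 10 (#10 push(48)): stack <97,44,13,48>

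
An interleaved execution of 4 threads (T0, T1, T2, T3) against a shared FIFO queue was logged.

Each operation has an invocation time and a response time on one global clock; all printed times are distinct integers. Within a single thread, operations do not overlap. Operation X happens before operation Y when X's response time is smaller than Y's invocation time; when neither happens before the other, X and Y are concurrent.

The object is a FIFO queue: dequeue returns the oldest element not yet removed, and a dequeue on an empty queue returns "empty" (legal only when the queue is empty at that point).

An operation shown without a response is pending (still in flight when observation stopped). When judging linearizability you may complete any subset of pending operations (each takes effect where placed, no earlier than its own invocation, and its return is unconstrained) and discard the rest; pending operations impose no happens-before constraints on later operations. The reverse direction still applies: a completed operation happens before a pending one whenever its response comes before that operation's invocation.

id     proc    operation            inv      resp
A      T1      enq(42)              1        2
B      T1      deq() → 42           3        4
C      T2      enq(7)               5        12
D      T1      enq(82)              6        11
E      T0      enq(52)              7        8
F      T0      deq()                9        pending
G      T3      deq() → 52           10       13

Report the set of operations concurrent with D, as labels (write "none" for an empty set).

D runs from 6 to 11; window-overlapping ops are concurrent
A [1,2]: before
B [3,4]: before
C [5,12]: concurrent
E [7,8]: concurrent
F [9,…): concurrent
G [10,13]: concurrent

C, E, F, G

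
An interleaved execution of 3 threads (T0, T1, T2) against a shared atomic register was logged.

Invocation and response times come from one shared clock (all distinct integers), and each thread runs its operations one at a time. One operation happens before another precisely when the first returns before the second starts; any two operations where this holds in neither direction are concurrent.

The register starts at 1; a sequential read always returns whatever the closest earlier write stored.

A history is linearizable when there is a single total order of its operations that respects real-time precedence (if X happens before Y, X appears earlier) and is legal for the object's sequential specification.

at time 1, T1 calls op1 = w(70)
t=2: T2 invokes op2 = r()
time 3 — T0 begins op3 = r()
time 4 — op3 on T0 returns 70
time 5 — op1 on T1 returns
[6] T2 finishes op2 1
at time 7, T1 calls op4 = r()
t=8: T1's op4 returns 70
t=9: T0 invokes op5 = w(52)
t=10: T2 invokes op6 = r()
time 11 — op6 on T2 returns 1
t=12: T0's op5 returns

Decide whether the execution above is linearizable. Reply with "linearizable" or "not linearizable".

the violation lands at event 11, op6's response at time 11: events 1..10 linearize, events 1..11 do not
checked exhaustively: 6 real-time-consistent orders of 5 completed operations, zero legal atomic register replays
every completion of the 1 pending operation (op5) was checked; none linearizes
e.g. op1, op2, op3, op4, op6 (pending dropped): illegal at step 2, since op2 r() → 1 cannot apply there
e.g. op1, op3, op2, op4, op6 (pending dropped): illegal at step 3, since op2 r() → 1 cannot apply there

not linearizable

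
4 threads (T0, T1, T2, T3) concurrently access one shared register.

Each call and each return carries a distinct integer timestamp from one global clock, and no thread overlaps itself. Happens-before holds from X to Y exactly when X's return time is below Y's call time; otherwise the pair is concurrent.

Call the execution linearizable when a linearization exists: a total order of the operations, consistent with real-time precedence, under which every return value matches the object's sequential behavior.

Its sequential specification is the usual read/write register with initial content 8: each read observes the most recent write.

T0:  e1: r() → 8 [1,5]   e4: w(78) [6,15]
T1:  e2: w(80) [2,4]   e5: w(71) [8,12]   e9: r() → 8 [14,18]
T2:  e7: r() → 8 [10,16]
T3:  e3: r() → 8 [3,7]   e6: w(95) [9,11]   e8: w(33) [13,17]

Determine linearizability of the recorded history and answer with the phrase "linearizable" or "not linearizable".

prefix check: 1..15 passes, 1..16 fails once e7's time-16 response joins
7 completed operations, 156 real-time-consistent orders — every register replay fails
every completion of the 2 pending operations (e8, e9) was checked; none linearizes
for example e1, e2, e3, e4, e5, e6, e7 (pending dropped) fails at step 3: e3 r() → 8 is not legal there
for example e1, e2, e3, e4, e5, e7, e6 (pending dropped) fails at step 3: e3 r() → 8 is not legal there

not linearizable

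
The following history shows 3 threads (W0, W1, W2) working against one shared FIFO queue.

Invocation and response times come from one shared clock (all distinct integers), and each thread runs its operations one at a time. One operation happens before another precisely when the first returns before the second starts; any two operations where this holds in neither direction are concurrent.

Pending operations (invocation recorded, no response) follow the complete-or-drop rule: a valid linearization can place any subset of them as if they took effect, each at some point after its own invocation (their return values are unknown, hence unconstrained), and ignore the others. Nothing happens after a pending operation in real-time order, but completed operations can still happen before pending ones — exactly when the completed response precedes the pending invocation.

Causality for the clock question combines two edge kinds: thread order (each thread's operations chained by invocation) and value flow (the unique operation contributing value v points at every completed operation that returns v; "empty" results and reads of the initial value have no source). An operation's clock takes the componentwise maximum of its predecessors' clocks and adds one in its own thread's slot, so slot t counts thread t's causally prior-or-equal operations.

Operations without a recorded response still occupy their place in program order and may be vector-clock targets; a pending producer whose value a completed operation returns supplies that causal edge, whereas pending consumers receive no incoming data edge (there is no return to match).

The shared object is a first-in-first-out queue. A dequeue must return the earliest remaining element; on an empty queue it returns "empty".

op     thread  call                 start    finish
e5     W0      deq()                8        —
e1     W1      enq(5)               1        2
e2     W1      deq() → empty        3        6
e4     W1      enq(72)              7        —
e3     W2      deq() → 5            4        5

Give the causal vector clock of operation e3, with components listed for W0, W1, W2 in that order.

e1, invoked 1, has no incoming edges; only W1's bump applies → (0, 1, 0)
e5, invoked 8, has no incoming edges; only W0's bump applies → (1, 0, 0)
from VC(e1)=(0, 1, 0), e3 (invoked 4) maxes components and bumps W2 → (0, 1, 1)
from VC(e1)=(0, 1, 0), e2 (invoked 3) maxes components and bumps W1 → (0, 2, 0)
from VC(e2)=(0, 2, 0), e4 (invoked 7) maxes components and bumps W1 → (0, 3, 0)
target: VC(e3) = (0, 1, 1)

(0, 1, 1)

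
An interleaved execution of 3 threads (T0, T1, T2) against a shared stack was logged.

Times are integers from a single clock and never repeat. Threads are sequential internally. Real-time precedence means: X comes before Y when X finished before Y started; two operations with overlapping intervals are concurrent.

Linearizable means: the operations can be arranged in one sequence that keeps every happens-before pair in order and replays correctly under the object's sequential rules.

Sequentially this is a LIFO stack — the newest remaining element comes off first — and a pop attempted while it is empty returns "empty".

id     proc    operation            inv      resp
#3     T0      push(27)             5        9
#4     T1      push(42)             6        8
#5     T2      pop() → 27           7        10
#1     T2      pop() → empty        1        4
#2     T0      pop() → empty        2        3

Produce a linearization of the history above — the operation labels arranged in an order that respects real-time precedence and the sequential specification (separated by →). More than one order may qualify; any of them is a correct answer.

#1 → #2 → #3 → #5 → #4

step 1: #1 pop() → empty — stack <>
step 2: #2 pop() → empty — stack <>
step 3: #3 push(27) — stack <27>
step 4: #5 pop() → 27 — stack <>
step 5: #4 push(42) — stack <42>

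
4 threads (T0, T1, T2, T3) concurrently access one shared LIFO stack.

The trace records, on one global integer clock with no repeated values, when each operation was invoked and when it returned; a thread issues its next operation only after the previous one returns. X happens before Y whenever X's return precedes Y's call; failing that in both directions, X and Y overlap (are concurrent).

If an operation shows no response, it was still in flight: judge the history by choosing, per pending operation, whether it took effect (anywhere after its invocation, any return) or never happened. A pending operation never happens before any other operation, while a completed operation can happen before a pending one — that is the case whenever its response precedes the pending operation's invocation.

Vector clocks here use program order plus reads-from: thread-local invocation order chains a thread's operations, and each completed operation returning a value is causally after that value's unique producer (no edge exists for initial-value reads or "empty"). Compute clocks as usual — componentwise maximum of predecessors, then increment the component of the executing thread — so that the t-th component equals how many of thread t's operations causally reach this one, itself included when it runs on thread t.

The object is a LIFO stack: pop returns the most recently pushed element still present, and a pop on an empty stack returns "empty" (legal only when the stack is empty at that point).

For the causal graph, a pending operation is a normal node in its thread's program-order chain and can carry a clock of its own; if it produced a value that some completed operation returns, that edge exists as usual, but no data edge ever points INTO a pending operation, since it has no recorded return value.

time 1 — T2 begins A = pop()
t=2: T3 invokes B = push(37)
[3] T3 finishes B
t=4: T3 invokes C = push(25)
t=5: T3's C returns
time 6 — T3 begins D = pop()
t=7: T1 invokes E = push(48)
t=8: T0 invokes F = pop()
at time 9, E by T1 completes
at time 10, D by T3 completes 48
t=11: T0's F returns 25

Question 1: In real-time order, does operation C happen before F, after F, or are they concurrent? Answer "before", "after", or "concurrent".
Answer: before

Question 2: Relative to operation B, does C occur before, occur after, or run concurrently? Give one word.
Answer: after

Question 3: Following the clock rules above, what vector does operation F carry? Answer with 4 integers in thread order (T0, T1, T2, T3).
Answer: (1, 0, 0, 2)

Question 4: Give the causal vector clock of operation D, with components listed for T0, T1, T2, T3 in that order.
Answer: (0, 1, 0, 3)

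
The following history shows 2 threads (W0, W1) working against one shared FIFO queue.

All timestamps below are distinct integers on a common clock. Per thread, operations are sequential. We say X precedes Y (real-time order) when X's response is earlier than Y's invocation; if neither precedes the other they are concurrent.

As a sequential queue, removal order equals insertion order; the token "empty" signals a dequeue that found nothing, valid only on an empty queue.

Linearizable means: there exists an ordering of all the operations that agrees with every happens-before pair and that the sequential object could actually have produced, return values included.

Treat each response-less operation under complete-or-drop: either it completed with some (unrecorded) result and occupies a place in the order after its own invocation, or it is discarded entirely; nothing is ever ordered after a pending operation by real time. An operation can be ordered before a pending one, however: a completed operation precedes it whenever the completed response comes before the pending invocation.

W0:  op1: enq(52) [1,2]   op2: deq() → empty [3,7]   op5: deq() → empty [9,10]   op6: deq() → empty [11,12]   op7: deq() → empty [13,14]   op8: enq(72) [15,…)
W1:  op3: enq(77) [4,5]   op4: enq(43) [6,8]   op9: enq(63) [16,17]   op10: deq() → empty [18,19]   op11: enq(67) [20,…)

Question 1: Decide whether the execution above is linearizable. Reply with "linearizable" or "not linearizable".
events 1..6 are fine; event 7 — the response of op2 at time 7 — makes the prefix non-linearizable
all 2 real-time-respecting orders fail — 3 completed FIFO queue operations, no legal replay
including or dropping the 1 pending operation (op4) in any combination fails
sample order op1, op2, op3 (pending dropped) stalls at step 2 — op2 deq() → empty has no legal effect
sample order op1, op3, op2 (pending dropped) stalls at step 3 — op2 deq() → empty has no legal effect

not linearizable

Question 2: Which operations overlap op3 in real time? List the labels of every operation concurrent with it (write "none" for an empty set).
overlap test against op3 [4,5]: concurrent iff the interval meets 4..5
op1 [1,2]: before
op2 [3,7]: concurrent
op4 [6,8]: after
op5 [9,10]: after
op6 [11,12]: after
op7 [13,14]: after
op8 [15,…): after
op9 [16,17]: after
op10 [18,19]: after
op11 [20,…): after

op2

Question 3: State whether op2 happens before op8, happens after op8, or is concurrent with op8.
op2 spans [3,7], op8 spans [15,…)
resp(op2)=7 < inv(op8)=15

before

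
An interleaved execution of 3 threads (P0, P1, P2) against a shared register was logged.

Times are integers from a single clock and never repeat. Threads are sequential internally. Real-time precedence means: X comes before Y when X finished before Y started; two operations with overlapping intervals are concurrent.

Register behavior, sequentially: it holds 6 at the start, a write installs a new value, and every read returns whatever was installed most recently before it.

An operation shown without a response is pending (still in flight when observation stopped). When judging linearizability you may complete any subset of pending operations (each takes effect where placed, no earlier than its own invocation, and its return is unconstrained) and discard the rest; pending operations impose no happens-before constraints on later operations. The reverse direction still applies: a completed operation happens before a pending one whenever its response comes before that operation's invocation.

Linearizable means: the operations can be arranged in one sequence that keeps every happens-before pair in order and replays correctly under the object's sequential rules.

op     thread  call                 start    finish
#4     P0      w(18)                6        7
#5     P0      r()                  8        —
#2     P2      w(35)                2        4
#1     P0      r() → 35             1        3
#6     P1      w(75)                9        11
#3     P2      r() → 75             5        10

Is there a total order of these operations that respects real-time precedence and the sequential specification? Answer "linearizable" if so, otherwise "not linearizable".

linearizable

one valid linearization: #2, #1, #4, #5, #6, #3
1. #2 w(35), leaving value 35
2. #1 r() → 35, leaving value 35
3. #4 w(18), leaving value 18
4. #5 r() (pending, included), leaving value 18
5. #6 w(75), leaving value 75
6. #3 r() → 75, leaving value 75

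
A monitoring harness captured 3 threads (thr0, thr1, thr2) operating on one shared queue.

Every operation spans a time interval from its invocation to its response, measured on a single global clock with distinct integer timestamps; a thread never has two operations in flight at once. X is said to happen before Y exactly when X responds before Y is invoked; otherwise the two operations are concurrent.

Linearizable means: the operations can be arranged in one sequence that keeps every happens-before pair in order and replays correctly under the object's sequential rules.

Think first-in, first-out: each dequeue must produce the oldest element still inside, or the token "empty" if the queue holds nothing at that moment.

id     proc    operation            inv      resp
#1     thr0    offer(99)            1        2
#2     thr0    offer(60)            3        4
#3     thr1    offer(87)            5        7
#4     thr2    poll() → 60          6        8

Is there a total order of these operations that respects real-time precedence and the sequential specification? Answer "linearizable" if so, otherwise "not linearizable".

already the first 8 events (up to #4's response at time 8) admit no linearization; the first 7 still do
real-time-consistent orders of the 4 completed operations: 2 — all fail the queue replay
take #1, #2, #3, #4: step 4 already fails, because #4 poll() → 60 cannot occur there
take #1, #2, #4, #3: step 3 already fails, because #4 poll() → 60 cannot occur there

not linearizable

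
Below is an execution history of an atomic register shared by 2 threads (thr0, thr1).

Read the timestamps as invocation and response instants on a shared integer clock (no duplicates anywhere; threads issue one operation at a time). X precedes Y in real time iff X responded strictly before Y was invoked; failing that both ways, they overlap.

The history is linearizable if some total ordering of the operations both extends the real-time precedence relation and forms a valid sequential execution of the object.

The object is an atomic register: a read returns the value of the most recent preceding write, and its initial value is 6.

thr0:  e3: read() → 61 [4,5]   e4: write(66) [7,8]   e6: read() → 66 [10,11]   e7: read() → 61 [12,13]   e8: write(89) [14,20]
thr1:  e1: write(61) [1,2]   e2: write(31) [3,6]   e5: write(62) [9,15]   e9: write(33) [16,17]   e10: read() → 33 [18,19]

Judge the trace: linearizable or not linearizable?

cut after 12 events: linearizable; cut after 13 events (e7 responds, time 13): not linearizable
every one of the 2 real-time-consistent orders over 6 completed atomic register ops fails the sequential spec
no completion choice of the 1 pending operation (e5) rescues it — every subset was tried
for example e1, e2, e3, e4, e6, e7 (pending dropped) fails at step 3: e3 read() → 61 is not legal there
for example e1, e3, e2, e4, e6, e7 (pending dropped) fails at step 6: e7 read() → 61 is not legal there

not linearizable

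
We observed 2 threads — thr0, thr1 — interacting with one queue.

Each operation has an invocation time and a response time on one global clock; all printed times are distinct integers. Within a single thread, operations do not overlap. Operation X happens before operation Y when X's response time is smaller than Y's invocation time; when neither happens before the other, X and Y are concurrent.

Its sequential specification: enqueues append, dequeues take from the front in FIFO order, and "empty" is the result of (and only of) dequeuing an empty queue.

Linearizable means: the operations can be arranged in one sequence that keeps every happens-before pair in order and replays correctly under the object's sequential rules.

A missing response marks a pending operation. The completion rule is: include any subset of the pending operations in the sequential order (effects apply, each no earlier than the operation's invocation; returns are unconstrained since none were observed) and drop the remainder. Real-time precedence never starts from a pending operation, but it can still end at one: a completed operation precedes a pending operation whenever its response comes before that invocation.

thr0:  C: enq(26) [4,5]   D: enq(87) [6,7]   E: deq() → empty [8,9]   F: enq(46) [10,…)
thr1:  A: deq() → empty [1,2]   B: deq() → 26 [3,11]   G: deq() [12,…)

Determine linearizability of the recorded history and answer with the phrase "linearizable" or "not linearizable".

prefix check: 1..8 passes, 1..9 fails once E's time-9 response joins
exactly one order of the 4 completed ops respects real time; the queue replay fails
include/drop combinations of the 1 pending operation (B) were all tried; none helps
one such order, A, C, D, E (pending dropped), breaks at step 4 where E deq() → empty is illegal

not linearizable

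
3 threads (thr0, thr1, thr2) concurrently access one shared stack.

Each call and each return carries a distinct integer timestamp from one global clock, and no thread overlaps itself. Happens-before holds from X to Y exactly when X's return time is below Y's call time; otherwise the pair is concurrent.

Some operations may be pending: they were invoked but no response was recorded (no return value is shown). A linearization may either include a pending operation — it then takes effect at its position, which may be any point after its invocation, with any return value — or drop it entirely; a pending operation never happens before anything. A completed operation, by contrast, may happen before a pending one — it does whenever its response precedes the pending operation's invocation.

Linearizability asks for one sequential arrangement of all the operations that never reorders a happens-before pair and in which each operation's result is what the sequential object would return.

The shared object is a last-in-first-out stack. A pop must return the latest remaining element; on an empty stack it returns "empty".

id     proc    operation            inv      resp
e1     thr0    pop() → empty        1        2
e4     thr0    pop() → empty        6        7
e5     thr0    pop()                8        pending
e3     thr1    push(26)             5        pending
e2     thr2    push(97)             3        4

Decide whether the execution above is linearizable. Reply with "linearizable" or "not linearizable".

not linearizable

events 1..6 are fine; event 7 — the response of e4 at time 7 — makes the prefix non-linearizable
a single order respects real time; the 3 completed stack operations fail replay along it
include/drop combinations of the 1 pending operation (e3) were all tried; none helps
one such order, e1, e2, e4 (pending dropped), breaks at step 3 where e4 pop() → empty is illegal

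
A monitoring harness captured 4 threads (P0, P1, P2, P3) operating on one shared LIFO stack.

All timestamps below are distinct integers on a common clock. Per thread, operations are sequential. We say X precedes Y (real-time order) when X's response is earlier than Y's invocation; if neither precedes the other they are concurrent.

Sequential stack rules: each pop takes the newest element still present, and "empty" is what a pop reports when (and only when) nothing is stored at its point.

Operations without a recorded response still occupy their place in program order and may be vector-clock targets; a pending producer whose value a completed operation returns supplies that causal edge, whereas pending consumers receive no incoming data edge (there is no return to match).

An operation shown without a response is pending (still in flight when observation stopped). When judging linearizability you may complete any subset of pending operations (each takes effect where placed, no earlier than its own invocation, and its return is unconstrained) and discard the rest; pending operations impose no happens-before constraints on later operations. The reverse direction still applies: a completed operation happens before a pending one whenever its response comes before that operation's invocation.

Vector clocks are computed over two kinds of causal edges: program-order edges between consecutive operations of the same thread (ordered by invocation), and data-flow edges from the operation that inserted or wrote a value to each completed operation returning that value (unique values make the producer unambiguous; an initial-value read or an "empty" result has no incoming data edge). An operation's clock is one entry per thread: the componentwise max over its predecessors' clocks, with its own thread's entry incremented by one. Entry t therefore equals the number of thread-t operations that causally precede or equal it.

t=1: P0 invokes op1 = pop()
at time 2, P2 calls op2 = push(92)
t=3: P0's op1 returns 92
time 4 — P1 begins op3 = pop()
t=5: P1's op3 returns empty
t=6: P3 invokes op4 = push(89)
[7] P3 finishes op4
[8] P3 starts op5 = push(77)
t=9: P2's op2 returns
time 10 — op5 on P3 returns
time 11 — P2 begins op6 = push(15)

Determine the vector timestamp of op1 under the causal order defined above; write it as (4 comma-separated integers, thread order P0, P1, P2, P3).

invoked at 6, op4 has no predecessors; its own P3 bump gives (0, 0, 0, 1)
invoked at 2, op2 has no predecessors; its own P2 bump gives (0, 0, 1, 0)
invoked at 4, op3 has no predecessors; its own P1 bump gives (0, 1, 0, 0)
invoked at 8, op5 merges VC(op4)=(0, 0, 0, 1) and bumps P3's slot → (0, 0, 0, 2)
invoked at 11, op6 merges VC(op2)=(0, 0, 1, 0) and bumps P2's slot → (0, 0, 2, 0)
invoked at 1, op1 merges VC(op2)=(0, 0, 1, 0) and bumps P0's slot → (1, 0, 1, 0)
target: VC(op1) = (1, 0, 1, 0)

(1, 0, 1, 0)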